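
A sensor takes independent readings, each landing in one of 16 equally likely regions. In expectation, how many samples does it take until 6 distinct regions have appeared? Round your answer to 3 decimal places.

7.228

Going from k to k+1 distinct takes a geometric number of samples with mean 16/(16-k).
Sum over k = 0,...,5: E = 16/16 + 16/15 + 16/14 + 16/13 + 16/12 + 16/11 = 7.2282.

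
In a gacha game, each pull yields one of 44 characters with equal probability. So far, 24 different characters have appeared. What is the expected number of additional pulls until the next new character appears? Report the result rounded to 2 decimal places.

2.20

The number of pulls until the next new character is geometric with success probability 20/44, so its mean is 44/20.
E = 44/20 = 2.200.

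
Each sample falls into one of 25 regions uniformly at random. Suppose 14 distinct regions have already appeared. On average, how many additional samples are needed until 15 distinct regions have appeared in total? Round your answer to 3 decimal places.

From k distinct to k+1 distinct takes on average 25/(25-k) samples.
Only the k = 14 term is needed: E = 25/11 = 2.2727.

2.273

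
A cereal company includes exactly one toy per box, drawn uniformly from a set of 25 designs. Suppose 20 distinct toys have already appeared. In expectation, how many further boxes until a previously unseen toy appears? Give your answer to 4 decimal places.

5.0000

The number of boxes until the next new toy is geometric with success probability 5/25, so its mean is 25/5.
E = 25/5 = 5.00000.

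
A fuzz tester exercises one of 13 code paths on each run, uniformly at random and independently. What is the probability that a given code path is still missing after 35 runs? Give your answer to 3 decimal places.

0.061

On each run the fixed code path fails to appear with probability 12/13.
P(still missing after 35) = (12/13)^35 = 0.0607.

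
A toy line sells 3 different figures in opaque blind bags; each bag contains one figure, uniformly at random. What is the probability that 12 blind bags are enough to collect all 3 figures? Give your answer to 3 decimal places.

0.977

Let A_i be the event that figure i is missing after 12 blind bags. By inclusion–exclusion on the A_i,
P(all seen) = Σ_{j=0}^{3} (-1)^j C(3,j)((3-j)/3)^12
= 1.0000 - 0.0231 + 0.0000 - 0.0000
= 0.9769.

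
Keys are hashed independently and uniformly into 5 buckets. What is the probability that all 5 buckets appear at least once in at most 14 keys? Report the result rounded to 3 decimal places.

Let A_i be the event that bucket i is missing after 14 keys. By inclusion–exclusion on the A_i,
P(all seen) = Σ_{j=0}^{5} (-1)^j C(5,j)((5-j)/5)^14
= 1.0000 - 0.2199 + 0.0078 - 0.0000 + 0.0000 - 0.0000
= 0.7879.

0.788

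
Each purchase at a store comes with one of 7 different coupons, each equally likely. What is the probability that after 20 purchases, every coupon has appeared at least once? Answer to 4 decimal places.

0.7039

Let A_i be the event that coupon i is missing after 20 purchases. By inclusion–exclusion on the A_i,
P(all seen) = Σ_{j=0}^{7} (-1)^j C(7,j)((7-j)/7)^20
= 1.00000 - 0.32075 + 0.02510 - 0.00048 + 0.00000 - 0.00000 + 0.00000 - 0.00000
= 0.70387.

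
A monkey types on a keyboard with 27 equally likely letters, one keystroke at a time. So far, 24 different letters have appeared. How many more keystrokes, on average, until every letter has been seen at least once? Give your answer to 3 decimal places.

From k distinct to k+1 distinct takes on average 27/(27-k) keystrokes.
Sum over k = 24,...,26: E = 27/3 + 27/2 + 27/1 = 49.5000.

49.500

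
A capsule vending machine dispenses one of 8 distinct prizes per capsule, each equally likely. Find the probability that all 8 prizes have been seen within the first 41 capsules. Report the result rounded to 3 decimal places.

By inclusion–exclusion over which prizes are missing,
P(all seen) = Σ_{j=0}^{8} (-1)^j C(8,j)((8-j)/8)^41
= 1.0000 - 0.0335 + 0.0002 - 0.0000 + 0.0000 - 0.0000 + 0.0000 - 0.0000 + 0.0000
= 0.9667.

0.967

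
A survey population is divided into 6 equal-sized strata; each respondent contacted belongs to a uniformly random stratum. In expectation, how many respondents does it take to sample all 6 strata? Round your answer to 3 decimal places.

14.700

After k distinct strata have appeared, the next respondent gives a new one with probability (6-k)/6, so the expected wait for the (k+1)-th is 6/(6-k).
E[T] = 6/6 + 6/5 + 6/4 + 6/3 + 6/2 + 6/1 = 6·H_{6}.
H_{6} = 2.4500, so E[T] = 14.7000.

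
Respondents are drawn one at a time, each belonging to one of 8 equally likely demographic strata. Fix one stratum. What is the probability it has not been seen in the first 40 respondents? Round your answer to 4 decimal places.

0.0048

On each respondent the fixed stratum fails to appear with probability 7/8.
P(still missing after 40) = (7/8)^40 = 0.00479.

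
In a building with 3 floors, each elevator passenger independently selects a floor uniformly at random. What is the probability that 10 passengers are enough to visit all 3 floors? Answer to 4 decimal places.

By inclusion–exclusion over which floors are missing,
P(all seen) = Σ_{j=0}^{3} (-1)^j C(3,j)((3-j)/3)^10
= 1.00000 - 0.05202 + 0.00005 - 0.00000
= 0.94803.

0.9480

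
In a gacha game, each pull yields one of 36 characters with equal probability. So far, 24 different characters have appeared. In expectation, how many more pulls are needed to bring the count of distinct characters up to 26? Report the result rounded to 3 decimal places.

From k distinct to k+1 distinct takes on average 36/(36-k) pulls.
Sum over k = 24,...,25: E = 36/12 + 36/11 = 6.2727.

6.273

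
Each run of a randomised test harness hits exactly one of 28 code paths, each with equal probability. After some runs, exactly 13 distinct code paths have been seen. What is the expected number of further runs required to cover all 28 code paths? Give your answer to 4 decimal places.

92.9104

From k distinct to k+1 distinct takes on average 28/(28-k) runs.
Sum over k = 13,...,27: E = 28/15 + 28/14 + 28/13 + ... + 28/2 + 28/1 = 92.91041.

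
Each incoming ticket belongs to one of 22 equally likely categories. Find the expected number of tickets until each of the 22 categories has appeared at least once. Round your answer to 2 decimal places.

After k distinct categories have appeared, the next ticket gives a new one with probability (22-k)/22, so the expected wait for the (k+1)-th is 22/(22-k).
E[T] = 22/22 + 22/21 + 22/20 + ... + 22/2 + 22/1 = 22·H_{22}.
H_{22} = 3.691, so E[T] = 81.198.

81.20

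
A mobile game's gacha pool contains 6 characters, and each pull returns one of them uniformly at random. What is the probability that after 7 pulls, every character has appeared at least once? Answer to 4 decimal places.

0.0540

By inclusion–exclusion over which characters are missing,
P(all seen) = Σ_{j=0}^{6} (-1)^j C(6,j)((6-j)/6)^7
= 1.00000 - 1.67449 + 0.87791 - 0.15625 + 0.00686 - 0.00002 + 0.00000
= 0.05401.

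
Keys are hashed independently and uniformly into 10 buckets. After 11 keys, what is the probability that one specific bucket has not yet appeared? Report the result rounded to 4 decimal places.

On each key the fixed bucket fails to appear with probability 9/10.
P(still missing after 11) = (9/10)^11 = 0.31381.

0.3138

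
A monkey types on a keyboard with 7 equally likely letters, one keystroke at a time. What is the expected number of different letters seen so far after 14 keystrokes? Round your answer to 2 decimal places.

For each letter, P(seen in 14 keystrokes) = 1 - (6/7)^14 = 0.884.
By linearity of expectation, E[distinct seen] = 7·(1 - (6/7)^14) = 6.191.

6.19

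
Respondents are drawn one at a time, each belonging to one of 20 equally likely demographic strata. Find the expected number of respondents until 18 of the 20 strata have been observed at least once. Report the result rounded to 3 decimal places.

With k distinct strata already seen, the next new one arrives after an expected 20/(20-k) respondents.
Sum over k = 0,...,17: E = 20/20 + 20/19 + 20/18 + ... + 20/4 + 20/3 = 41.9548.

41.955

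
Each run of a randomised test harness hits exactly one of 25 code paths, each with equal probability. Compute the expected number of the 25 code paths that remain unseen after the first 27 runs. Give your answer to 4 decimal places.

For each code path, P(unseen after 27) = (24/25)^27 = 0.33214.
By linearity of expectation, E[unseen] = 25·(24/25)^27 = 8.30354.

8.3035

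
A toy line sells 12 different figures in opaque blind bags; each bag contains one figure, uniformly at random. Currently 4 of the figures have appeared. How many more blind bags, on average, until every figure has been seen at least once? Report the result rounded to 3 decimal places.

From k distinct to k+1 distinct takes on average 12/(12-k) blind bags.
Sum over k = 4,...,11: E = 12/8 + 12/7 + 12/6 + ... + 12/2 + 12/1 = 32.6143.

32.614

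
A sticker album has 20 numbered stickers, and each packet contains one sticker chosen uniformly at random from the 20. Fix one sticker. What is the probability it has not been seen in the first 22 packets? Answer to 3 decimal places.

On each packet the fixed sticker fails to appear with probability 19/20.
P(still missing after 22) = (19/20)^22 = 0.3235.

0.324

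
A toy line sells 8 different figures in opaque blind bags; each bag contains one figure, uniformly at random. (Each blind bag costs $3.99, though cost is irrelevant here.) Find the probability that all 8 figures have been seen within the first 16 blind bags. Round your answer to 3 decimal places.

By inclusion–exclusion over which figures are missing,
P(all seen) = Σ_{j=0}^{8} (-1)^j C(8,j)((8-j)/8)^16
= 1.0000 - 0.9445 + 0.2806 - 0.0304 + 0.0011 - 0.0000 + 0.0000 - 0.0000 + 0.0000
= 0.3068.

0.307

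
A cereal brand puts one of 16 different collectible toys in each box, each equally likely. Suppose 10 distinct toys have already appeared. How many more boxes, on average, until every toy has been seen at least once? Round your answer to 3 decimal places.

39.200

The wait to go from k to k+1 distinct toys is geometric with mean 16/(16-k).
Sum over k = 10,...,15: E = 16/6 + 16/5 + 16/4 + 16/3 + 16/2 + 16/1 = 39.2000.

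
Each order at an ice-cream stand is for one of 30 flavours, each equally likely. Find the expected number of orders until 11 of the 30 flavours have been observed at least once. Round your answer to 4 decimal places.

Going from k to k+1 distinct takes a geometric number of orders with mean 30/(30-k).
Sum over k = 0,...,10: E = 30/30 + 30/29 + 30/28 + ... + 30/21 + 30/20 = 13.41742.

13.4174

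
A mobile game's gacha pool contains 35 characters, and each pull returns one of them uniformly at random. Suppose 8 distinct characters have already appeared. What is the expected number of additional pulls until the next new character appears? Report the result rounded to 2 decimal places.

The number of pulls until the next new character is geometric with success probability 27/35, so its mean is 35/27.
E = 35/27 = 1.296.

1.30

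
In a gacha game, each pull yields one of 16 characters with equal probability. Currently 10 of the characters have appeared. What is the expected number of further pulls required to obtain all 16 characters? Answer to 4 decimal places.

39.2000

The wait to go from k to k+1 distinct characters is geometric with mean 16/(16-k).
Sum over k = 10,...,15: E = 16/6 + 16/5 + 16/4 + 16/3 + 16/2 + 16/1 = 39.20000.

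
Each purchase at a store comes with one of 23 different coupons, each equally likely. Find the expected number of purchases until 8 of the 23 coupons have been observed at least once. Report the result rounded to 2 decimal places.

9.57

With k distinct coupons already seen, the next new one arrives after an expected 23/(23-k) purchases.
Sum over k = 0,...,7: E = 23/23 + 23/22 + 23/21 + ... + 23/17 + 23/16 = 9.569.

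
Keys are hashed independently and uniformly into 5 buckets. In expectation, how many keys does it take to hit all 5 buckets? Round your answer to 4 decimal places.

After k distinct buckets have appeared, the next key gives a new one with probability (5-k)/5, so the expected wait for the (k+1)-th is 5/(5-k).
E[T] = 5/5 + 5/4 + 5/3 + 5/2 + 5/1 = 5·H_{5}.
H_{5} = 2.28333, so E[T] = 11.41667.

11.4167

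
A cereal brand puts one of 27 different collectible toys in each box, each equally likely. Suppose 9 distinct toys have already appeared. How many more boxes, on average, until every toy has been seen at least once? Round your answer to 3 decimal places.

From k distinct to k+1 distinct takes on average 27/(27-k) boxes.
Sum over k = 9,...,26: E = 27/18 + 27/17 + 27/16 + ... + 27/2 + 27/1 = 94.3679.

94.368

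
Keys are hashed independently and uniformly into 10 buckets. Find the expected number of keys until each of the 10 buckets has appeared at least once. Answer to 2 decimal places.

Split into phases: going from k distinct to k+1 distinct takes on average 10/(10-k) keys.
E[T] = 10/10 + 10/9 + 10/8 + ... + 10/2 + 10/1 = 10·H_{10}.
H_{10} = 2.929, so E[T] = 29.290.

29.29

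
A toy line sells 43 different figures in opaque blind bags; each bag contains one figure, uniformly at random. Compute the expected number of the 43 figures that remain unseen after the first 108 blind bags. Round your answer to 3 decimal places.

3.387

For each figure, P(unseen after 108) = (42/43)^108 = 0.0788.
By linearity of expectation, E[unseen] = 43·(42/43)^108 = 3.3869.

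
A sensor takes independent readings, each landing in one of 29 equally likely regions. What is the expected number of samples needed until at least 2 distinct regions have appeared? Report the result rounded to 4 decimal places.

With k distinct regions already seen, the next new one arrives after an expected 29/(29-k) samples.
Sum over k = 0,...,1: E = 29/29 + 29/28 = 2.03571.

2.0357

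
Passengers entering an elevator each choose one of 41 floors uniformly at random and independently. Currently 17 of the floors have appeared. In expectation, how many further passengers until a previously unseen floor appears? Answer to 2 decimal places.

The number of passengers until the next new floor is geometric with success probability 24/41, so its mean is 41/24.
E = 41/24 = 1.708.

1.71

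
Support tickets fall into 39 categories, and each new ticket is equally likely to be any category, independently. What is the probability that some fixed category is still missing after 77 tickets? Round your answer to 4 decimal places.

0.1353

On each ticket the fixed category fails to appear with probability 38/39.
P(still missing after 77) = (38/39)^77 = 0.13532.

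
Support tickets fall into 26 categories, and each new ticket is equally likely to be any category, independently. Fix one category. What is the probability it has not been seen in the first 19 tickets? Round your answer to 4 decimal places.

0.4746

Each ticket misses the fixed category with probability (26-1)/26 = 25/26, independently.
P(still missing after 19) = (25/26)^19 = 0.47464.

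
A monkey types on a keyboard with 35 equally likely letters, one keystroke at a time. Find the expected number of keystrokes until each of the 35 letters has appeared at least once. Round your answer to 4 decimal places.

After k distinct letters have appeared, the next keystroke gives a new one with probability (35-k)/35, so the expected wait for the (k+1)-th is 35/(35-k).
E[T] = 35/35 + 35/34 + 35/33 + ... + 35/2 + 35/1 = 35·H_{35}.
H_{35} = 4.14678, so E[T] = 145.13735.

145.1373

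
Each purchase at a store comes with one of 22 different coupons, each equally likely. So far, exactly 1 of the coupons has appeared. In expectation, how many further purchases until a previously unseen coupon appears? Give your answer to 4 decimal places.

Each purchase yields a new coupon with probability (22-1)/22 = 21/22, so the wait is geometric with mean 22/21.
E = 22/21 = 1.04762.

1.0476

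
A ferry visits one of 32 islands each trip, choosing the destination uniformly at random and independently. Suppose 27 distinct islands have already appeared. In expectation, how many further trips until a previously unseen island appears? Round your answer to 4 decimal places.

The number of trips until the next new island is geometric with success probability 5/32, so its mean is 32/5.
E = 32/5 = 6.40000.

6.4000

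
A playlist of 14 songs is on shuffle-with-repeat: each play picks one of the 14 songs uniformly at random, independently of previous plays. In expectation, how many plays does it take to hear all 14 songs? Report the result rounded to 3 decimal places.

45.522

After k distinct songs have appeared, the next play gives a new one with probability (14-k)/14, so the expected wait for the (k+1)-th is 14/(14-k).
E[T] = 14/14 + 14/13 + 14/12 + ... + 14/2 + 14/1 = 14·H_{14}.
H_{14} = 3.2516, so E[T] = 45.5219.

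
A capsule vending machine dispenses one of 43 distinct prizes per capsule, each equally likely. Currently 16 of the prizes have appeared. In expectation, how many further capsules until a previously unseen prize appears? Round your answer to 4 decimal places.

The number of capsules until the next new prize is geometric with success probability 27/43, so its mean is 43/27.
E = 43/27 = 1.59259.

1.5926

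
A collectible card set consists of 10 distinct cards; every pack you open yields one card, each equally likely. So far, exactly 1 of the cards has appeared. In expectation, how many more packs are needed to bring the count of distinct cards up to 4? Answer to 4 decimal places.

From k distinct to k+1 distinct takes on average 10/(10-k) packs.
Sum over k = 1,...,3: E = 10/9 + 10/8 + 10/7 = 3.78968.

3.7897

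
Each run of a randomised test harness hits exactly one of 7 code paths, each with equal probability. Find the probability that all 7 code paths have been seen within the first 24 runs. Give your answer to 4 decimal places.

Let A_i be the event that code path i is missing after 24 runs. By inclusion–exclusion on the A_i,
P(all seen) = Σ_{j=0}^{7} (-1)^j C(7,j)((7-j)/7)^24
= 1.00000 - 0.17313 + 0.00653 - 0.00005 + 0.00000 - 0.00000 + 0.00000 - 0.00000
= 0.83335.

0.8334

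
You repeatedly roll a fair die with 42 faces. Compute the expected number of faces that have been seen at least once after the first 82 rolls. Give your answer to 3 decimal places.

36.178

For each face, P(seen in 82 rolls) = 1 - (41/42)^82 = 0.8614.
By linearity of expectation, E[distinct seen] = 42·(1 - (41/42)^82) = 36.1778.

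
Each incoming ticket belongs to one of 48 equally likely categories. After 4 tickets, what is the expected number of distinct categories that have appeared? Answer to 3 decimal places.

3.877

For each category, P(seen in 4 tickets) = 1 - (47/48)^4 = 0.0808.
By linearity of expectation, E[distinct seen] = 48·(1 - (47/48)^4) = 3.8767.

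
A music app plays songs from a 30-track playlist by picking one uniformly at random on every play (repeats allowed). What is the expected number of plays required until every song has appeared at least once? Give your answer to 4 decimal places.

119.8496

After k distinct songs have appeared, the next play gives a new one with probability (30-k)/30, so the expected wait for the (k+1)-th is 30/(30-k).
E[T] = 30/30 + 30/29 + 30/28 + ... + 30/2 + 30/1 = 30·H_{30}.
H_{30} = 3.99499, so E[T] = 119.84961.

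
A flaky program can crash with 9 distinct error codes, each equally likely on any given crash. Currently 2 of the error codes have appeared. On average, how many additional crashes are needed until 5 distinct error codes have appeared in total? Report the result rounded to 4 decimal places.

With k distinct error codes already seen, the next new one takes an expected 9/(9-k) crashes.
Sum over k = 2,...,4: E = 9/7 + 9/6 + 9/5 = 4.58571.

4.5857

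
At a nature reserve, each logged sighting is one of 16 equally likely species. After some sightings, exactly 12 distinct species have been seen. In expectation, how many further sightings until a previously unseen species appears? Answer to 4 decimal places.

4.0000

Each sighting yields a new species with probability (16-12)/16 = 4/16, so the wait is geometric with mean 16/4.
E = 16/4 = 4.00000.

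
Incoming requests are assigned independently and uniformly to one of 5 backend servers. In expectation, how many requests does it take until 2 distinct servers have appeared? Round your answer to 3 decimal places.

With k distinct servers already seen, the next new one arrives after an expected 5/(5-k) requests.
Sum over k = 0,...,1: E = 5/5 + 5/4 = 2.2500.

2.250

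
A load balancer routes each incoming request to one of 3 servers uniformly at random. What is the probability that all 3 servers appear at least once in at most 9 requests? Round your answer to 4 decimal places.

By inclusion–exclusion over which servers are missing,
P(all seen) = Σ_{j=0}^{3} (-1)^j C(3,j)((3-j)/3)^9
= 1.00000 - 0.07804 + 0.00015 - 0.00000
= 0.92212.

0.9221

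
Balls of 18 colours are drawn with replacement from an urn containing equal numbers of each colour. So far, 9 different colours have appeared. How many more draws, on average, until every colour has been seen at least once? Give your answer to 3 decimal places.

50.921

From k distinct to k+1 distinct takes on average 18/(18-k) draws.
Sum over k = 9,...,17: E = 18/9 + 18/8 + 18/7 + ... + 18/2 + 18/1 = 50.9214.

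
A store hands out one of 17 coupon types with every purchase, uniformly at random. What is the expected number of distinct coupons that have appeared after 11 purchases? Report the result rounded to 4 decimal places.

8.2737

For each coupon, P(seen in 11 purchases) = 1 - (16/17)^11 = 0.48669.
By linearity of expectation, E[distinct seen] = 17·(1 - (16/17)^11) = 8.27369.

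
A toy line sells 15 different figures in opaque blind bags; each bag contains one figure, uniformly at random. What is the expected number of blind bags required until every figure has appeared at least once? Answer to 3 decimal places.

After k distinct figures have appeared, the next blind bag gives a new one with probability (15-k)/15, so the expected wait for the (k+1)-th is 15/(15-k).
E[T] = 15/15 + 15/14 + 15/13 + ... + 15/2 + 15/1 = 15·H_{15}.
H_{15} = 3.3182, so E[T] = 49.7734.

49.773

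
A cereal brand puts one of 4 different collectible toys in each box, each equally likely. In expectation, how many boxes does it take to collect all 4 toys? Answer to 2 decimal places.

8.33

Split into phases: going from k distinct to k+1 distinct takes on average 4/(4-k) boxes.
E[T] = 4/4 + 4/3 + 4/2 + 4/1 = 4·H_{4}.
H_{4} = 2.083, so E[T] = 8.333.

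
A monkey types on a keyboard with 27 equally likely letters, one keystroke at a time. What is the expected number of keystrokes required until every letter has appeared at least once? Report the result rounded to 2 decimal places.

The wait to go from k to k+1 distinct letters is geometric with mean 27/(27-k).
E[T] = 27/27 + 27/26 + 27/25 + ... + 27/2 + 27/1 = 27·H_{27}.
H_{27} = 3.891, so E[T] = 105.069.

105.07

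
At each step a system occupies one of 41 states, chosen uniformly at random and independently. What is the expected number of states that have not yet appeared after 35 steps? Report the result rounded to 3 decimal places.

For each state, P(unseen after 35) = (40/41)^35 = 0.4214.
By linearity of expectation, E[unseen] = 41·(40/41)^35 = 17.2762.

17.276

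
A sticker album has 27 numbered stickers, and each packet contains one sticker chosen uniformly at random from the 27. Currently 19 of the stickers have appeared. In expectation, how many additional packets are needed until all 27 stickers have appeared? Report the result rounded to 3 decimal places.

73.382

With k distinct stickers already seen, the next new one takes an expected 27/(27-k) packets.
Sum over k = 19,...,26: E = 27/8 + 27/7 + 27/6 + ... + 27/2 + 27/1 = 73.3821.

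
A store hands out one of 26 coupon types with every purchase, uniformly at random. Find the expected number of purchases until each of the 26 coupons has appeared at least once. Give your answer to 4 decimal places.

After k distinct coupons have appeared, the next purchase gives a new one with probability (26-k)/26, so the expected wait for the (k+1)-th is 26/(26-k).
E[T] = 26/26 + 26/25 + 26/24 + ... + 26/2 + 26/1 = 26·H_{26}.
H_{26} = 3.85442, so E[T] = 100.21491.

100.2149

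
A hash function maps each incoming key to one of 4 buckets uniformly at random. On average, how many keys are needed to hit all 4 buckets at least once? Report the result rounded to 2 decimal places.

Split into phases: going from k distinct to k+1 distinct takes on average 4/(4-k) keys.
E[T] = 4/4 + 4/3 + 4/2 + 4/1 = 4·H_{4}.
H_{4} = 2.083, so E[T] = 8.333.

8.33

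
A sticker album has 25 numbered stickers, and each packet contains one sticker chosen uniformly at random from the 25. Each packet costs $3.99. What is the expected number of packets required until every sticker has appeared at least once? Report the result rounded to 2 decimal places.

Split into phases: going from k distinct to k+1 distinct takes on average 25/(25-k) packets.
E[T] = 25/25 + 25/24 + 25/23 + ... + 25/2 + 25/1 = 25·H_{25}.
H_{25} = 3.816, so E[T] = 95.399.

95.40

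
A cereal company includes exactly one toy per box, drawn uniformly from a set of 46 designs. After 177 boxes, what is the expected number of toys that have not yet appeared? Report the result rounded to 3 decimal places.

0.940

For each toy, P(unseen after 177) = (45/46)^177 = 0.0204.
By linearity of expectation, E[unseen] = 46·(45/46)^177 = 0.9402.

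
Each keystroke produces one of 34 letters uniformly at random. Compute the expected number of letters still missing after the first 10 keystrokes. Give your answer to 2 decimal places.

25.22

For each letter, P(unseen after 10) = (33/34)^10 = 0.742.
By linearity of expectation, E[unseen] = 34·(33/34)^10 = 25.225.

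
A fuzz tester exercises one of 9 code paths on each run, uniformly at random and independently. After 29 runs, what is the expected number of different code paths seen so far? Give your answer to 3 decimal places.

8.704

For each code path, P(seen in 29 runs) = 1 - (8/9)^29 = 0.9671.
By linearity of expectation, E[distinct seen] = 9·(1 - (8/9)^29) = 8.7043.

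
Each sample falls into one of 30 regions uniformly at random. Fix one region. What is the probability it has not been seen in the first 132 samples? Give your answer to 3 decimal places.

0.011

Each sample misses the fixed region with probability (30-1)/30 = 29/30, independently.
P(still missing after 132) = (29/30)^132 = 0.0114.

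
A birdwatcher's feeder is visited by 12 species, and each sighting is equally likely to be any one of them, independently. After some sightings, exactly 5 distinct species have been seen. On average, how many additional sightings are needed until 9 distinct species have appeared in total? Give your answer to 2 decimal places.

9.11

With k distinct species already seen, the next new one takes an expected 12/(12-k) sightings.
Sum over k = 5,...,8: E = 12/7 + 12/6 + 12/5 + 12/4 = 9.114.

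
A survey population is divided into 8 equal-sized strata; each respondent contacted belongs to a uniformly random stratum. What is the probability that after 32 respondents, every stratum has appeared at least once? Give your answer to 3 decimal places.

0.891

By inclusion–exclusion over which strata are missing,
P(all seen) = Σ_{j=0}^{8} (-1)^j C(8,j)((8-j)/8)^32
= 1.0000 - 0.1115 + 0.0028 - 0.0000 + 0.0000 - 0.0000 + 0.0000 - 0.0000 + 0.0000
= 0.8913.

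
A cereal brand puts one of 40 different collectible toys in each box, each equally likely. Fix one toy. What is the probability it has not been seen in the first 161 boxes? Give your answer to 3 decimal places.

0.017

Each box misses the fixed toy with probability (40-1)/40 = 39/40, independently.
P(still missing after 161) = (39/40)^161 = 0.0170.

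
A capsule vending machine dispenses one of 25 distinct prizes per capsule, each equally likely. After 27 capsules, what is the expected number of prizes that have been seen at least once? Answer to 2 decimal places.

16.70

For each prize, P(seen in 27 capsules) = 1 - (24/25)^27 = 0.668.
By linearity of expectation, E[distinct seen] = 25·(1 - (24/25)^27) = 16.696.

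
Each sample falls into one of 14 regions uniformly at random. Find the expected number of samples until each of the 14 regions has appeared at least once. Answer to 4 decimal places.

45.5219

Split into phases: going from k distinct to k+1 distinct takes on average 14/(14-k) samples.
E[T] = 14/14 + 14/13 + 14/12 + ... + 14/2 + 14/1 = 14·H_{14}.
H_{14} = 3.25156, so E[T] = 45.52187.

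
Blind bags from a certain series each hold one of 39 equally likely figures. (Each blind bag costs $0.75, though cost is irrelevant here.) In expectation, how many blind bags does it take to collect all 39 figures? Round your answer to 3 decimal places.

After k distinct figures have appeared, the next blind bag gives a new one with probability (39-k)/39, so the expected wait for the (k+1)-th is 39/(39-k).
E[T] = 39/39 + 39/38 + 39/37 + ... + 39/2 + 39/1 = 39·H_{39}.
H_{39} = 4.2535, so E[T] = 165.8882.

165.888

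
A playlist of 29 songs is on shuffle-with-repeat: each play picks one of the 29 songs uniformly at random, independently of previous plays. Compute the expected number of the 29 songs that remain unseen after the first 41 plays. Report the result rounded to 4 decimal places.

6.8795

For each song, P(unseen after 41) = (28/29)^41 = 0.23723.
By linearity of expectation, E[unseen] = 29·(28/29)^41 = 6.87954.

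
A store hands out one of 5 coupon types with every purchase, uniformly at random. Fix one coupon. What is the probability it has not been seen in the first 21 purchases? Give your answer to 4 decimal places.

0.0092

On each purchase the fixed coupon fails to appear with probability 4/5.
P(still missing after 21) = (4/5)^21 = 0.00922.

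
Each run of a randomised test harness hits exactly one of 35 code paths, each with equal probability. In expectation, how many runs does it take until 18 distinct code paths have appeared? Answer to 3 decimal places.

Going from k to k+1 distinct takes a geometric number of runs with mean 35/(35-k).
Sum over k = 0,...,17: E = 35/35 + 35/34 + 35/33 + ... + 35/19 + 35/18 = 24.7530.

24.753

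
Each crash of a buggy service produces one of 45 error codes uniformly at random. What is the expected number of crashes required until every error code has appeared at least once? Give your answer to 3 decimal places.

The wait to go from k to k+1 distinct error codes is geometric with mean 45/(45-k).
E[T] = 45/45 + 45/44 + 45/43 + ... + 45/2 + 45/1 = 45·H_{45}.
H_{45} = 4.3949, so E[T] = 197.7727.

197.773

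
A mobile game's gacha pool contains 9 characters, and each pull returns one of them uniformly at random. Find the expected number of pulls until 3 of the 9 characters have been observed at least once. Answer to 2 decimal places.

3.41

Going from k to k+1 distinct takes a geometric number of pulls with mean 9/(9-k).
Sum over k = 0,...,2: E = 9/9 + 9/8 + 9/7 = 3.411.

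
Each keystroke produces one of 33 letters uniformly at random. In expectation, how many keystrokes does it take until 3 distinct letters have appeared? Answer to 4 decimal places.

With k distinct letters already seen, the next new one arrives after an expected 33/(33-k) keystrokes.
Sum over k = 0,...,2: E = 33/33 + 33/32 + 33/31 = 3.09577.

3.0958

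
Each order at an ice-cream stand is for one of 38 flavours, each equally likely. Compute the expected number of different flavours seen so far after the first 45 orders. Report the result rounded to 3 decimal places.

For each flavour, P(seen in 45 orders) = 1 - (37/38)^45 = 0.6988.
By linearity of expectation, E[distinct seen] = 38·(1 - (37/38)^45) = 26.5554.

26.555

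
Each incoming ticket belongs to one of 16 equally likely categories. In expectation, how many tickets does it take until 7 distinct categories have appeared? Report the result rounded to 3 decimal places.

8.828

Going from k to k+1 distinct takes a geometric number of tickets with mean 16/(16-k).
Sum over k = 0,...,6: E = 16/16 + 16/15 + 16/14 + ... + 16/11 + 16/10 = 8.8282.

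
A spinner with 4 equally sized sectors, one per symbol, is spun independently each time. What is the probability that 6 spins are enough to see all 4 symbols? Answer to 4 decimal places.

0.3809

By inclusion–exclusion over which symbols are missing,
P(all seen) = Σ_{j=0}^{4} (-1)^j C(4,j)((4-j)/4)^6
= 1.00000 - 0.71191 + 0.09375 - 0.00098 + 0.00000
= 0.38086.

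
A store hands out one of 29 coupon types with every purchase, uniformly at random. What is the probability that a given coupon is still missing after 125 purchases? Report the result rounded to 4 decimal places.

0.0124

Each purchase misses the fixed coupon with probability (29-1)/29 = 28/29, independently.
P(still missing after 125) = (28/29)^125 = 0.01245.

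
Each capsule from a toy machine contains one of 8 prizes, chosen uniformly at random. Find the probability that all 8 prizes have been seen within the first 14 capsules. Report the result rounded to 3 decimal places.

By inclusion–exclusion over which prizes are missing,
P(all seen) = Σ_{j=0}^{8} (-1)^j C(8,j)((8-j)/8)^14
= 1.0000 - 1.2337 + 0.4989 - 0.0777 + 0.0043 - 0.0001 + 0.0000 - 0.0000 + 0.0000
= 0.1917.

0.192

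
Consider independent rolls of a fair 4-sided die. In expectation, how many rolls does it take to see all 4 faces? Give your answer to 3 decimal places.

Split into phases: going from k distinct to k+1 distinct takes on average 4/(4-k) rolls.
E[T] = 4/4 + 4/3 + 4/2 + 4/1 = 4·H_{4}.
H_{4} = 2.0833, so E[T] = 8.3333.

8.333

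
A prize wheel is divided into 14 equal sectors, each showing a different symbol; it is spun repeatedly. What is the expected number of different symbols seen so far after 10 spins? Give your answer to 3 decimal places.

For each symbol, P(seen in 10 spins) = 1 - (13/14)^10 = 0.5234.
By linearity of expectation, E[distinct seen] = 14·(1 - (13/14)^10) = 7.3276.

7.328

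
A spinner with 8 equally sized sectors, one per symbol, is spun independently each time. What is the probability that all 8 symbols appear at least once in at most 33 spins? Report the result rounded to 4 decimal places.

0.9045

Let A_i be the event that symbol i is missing after 33 spins. By inclusion–exclusion on the A_i,
P(all seen) = Σ_{j=0}^{8} (-1)^j C(8,j)((8-j)/8)^33
= 1.00000 - 0.09758 + 0.00211 - 0.00001 + 0.00000 - 0.00000 + 0.00000 - 0.00000 + 0.00000
= 0.90452.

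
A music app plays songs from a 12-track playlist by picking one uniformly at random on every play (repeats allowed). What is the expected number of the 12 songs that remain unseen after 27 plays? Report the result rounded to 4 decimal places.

1.1452

For each song, P(unseen after 27) = (11/12)^27 = 0.09544.
By linearity of expectation, E[unseen] = 12·(11/12)^27 = 1.14522.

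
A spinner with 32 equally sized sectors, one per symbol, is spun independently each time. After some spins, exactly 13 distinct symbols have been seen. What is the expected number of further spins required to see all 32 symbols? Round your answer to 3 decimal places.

113.528

With k distinct symbols already seen, the next new one takes an expected 32/(32-k) spins.
Sum over k = 13,...,31: E = 32/19 + 32/18 + 32/17 + ... + 32/2 + 32/1 = 113.5277.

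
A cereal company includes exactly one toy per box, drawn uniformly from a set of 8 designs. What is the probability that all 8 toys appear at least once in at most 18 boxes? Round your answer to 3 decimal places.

0.423

Let A_i be the event that toy i is missing after 18 boxes. By inclusion–exclusion on the A_i,
P(all seen) = Σ_{j=0}^{8} (-1)^j C(8,j)((8-j)/8)^18
= 1.0000 - 0.7232 + 0.1579 - 0.0119 + 0.0003 - 0.0000 + 0.0000 - 0.0000 + 0.0000
= 0.4231.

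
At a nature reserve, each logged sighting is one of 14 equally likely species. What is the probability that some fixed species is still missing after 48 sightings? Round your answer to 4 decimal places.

On each sighting the fixed species fails to appear with probability 13/14.
P(still missing after 48) = (13/14)^48 = 0.02852.

0.0285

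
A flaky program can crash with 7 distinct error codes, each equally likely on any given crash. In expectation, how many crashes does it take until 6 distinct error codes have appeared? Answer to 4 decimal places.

11.1500

With k distinct error codes already seen, the next new one arrives after an expected 7/(7-k) crashes.
Sum over k = 0,...,5: E = 7/7 + 7/6 + 7/5 + 7/4 + 7/3 + 7/2 = 11.15000.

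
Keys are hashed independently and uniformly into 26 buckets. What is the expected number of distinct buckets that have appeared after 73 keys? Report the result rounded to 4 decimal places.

For each bucket, P(seen in 73 keys) = 1 - (25/26)^73 = 0.94291.
By linearity of expectation, E[distinct seen] = 26·(1 - (25/26)^73) = 24.51564.

24.5156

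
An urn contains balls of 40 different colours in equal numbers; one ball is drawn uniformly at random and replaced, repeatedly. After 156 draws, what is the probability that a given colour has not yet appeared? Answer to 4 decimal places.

0.0193

Each draw misses the fixed colour with probability (40-1)/40 = 39/40, independently.
P(still missing after 156) = (39/40)^156 = 0.01926.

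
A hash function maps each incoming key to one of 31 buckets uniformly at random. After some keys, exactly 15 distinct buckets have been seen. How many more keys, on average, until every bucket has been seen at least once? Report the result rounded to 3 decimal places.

With k distinct buckets already seen, the next new one takes an expected 31/(31-k) keys.
Sum over k = 15,...,30: E = 31/16 + 31/15 + 31/14 + ... + 31/2 + 31/1 = 104.8026.

104.803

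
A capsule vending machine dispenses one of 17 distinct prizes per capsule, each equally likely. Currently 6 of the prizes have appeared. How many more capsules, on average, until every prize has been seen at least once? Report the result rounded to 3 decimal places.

The wait to go from k to k+1 distinct prizes is geometric with mean 17/(17-k).
Sum over k = 6,...,16: E = 17/11 + 17/10 + 17/9 + ... + 17/2 + 17/1 = 51.3379.

51.338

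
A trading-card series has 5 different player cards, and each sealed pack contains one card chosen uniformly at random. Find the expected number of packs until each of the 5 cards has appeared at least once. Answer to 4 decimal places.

11.4167

The wait to go from k to k+1 distinct cards is geometric with mean 5/(5-k).
E[T] = 5/5 + 5/4 + 5/3 + 5/2 + 5/1 = 5·H_{5}.
H_{5} = 2.28333, so E[T] = 11.41667.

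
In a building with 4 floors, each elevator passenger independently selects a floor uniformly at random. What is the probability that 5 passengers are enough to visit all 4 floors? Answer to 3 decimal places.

Let A_i be the event that floor i is missing after 5 passengers. By inclusion–exclusion on the A_i,
P(all seen) = Σ_{j=0}^{4} (-1)^j C(4,j)((4-j)/4)^5
= 1.0000 - 0.9492 + 0.1875 - 0.0039 + 0.0000
= 0.2344.

0.234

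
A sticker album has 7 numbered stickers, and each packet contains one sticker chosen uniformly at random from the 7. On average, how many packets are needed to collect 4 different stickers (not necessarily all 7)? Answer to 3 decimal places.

5.317

With k distinct stickers already seen, the next new one arrives after an expected 7/(7-k) packets.
Sum over k = 0,...,3: E = 7/7 + 7/6 + 7/5 + 7/4 = 5.3167.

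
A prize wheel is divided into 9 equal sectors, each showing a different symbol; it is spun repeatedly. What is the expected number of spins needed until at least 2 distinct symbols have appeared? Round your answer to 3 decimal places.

2.125

Going from k to k+1 distinct takes a geometric number of spins with mean 9/(9-k).
Sum over k = 0,...,1: E = 9/9 + 9/8 = 2.1250.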